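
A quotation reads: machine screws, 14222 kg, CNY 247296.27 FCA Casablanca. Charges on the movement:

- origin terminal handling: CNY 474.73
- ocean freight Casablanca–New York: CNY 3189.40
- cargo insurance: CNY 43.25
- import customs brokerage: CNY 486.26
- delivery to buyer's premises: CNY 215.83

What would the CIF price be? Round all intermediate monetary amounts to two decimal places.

Not relevant to the conversion: delivery, brokerage — on the buyer under both terms; not part of either seller's price.
From FCA to CIF, the seller additionally bears: origin terminal, freight, insurance.
CIF price = 247296.27 + 474.73 + 3189.40 + 43.25 = 251003.65

CIF price: CNY 251003.65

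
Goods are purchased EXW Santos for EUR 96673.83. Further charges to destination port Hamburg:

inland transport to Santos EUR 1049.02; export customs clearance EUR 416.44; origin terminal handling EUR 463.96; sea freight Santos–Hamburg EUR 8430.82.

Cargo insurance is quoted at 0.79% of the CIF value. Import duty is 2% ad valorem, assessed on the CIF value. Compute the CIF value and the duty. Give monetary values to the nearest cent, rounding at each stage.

CIF value: EUR 107886.37; import duty: EUR 2157.73

Let C be the CIF value. C = EXW price + pre-shipment costs + freight + 0.79% × C
C − 0.79% × C = 96673.83 + 1049.02 + 416.44 + 463.96 + 8430.82
0.9921 × C = 107034.07
C = 107034.07 / 0.9921 = 107886.37
Insurance premium = 0.79% × 107886.37 = 852.30
Import duty = 107886.37 × 2% = 2157.73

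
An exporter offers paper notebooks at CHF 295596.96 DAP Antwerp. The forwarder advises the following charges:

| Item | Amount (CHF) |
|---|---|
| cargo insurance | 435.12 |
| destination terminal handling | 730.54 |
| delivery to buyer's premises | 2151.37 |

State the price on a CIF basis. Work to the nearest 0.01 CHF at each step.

Not relevant to the conversion: insurance — on the seller under both DAP and CIF; already in the DAP price and stays in the CIF price.
From DAP to CIF, the seller no longer bears: destination terminal, delivery.
CIF price = 295596.96 − 730.54 − 2151.37 = 292715.05

CIF price: CHF 292715.05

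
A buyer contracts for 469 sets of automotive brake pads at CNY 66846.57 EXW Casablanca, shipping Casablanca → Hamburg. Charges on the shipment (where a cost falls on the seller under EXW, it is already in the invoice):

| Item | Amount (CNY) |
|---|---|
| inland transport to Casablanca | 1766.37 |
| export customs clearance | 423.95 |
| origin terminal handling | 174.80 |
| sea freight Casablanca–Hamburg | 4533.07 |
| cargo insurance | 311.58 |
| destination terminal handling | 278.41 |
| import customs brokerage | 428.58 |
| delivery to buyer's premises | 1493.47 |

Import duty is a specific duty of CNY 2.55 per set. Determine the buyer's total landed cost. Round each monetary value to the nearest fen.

Total landed cost: CNY 77452.75

EXW: the seller makes goods available at their premises; the buyer bears all onward costs.
CIF value = EXW price + inland to port + export clearance + origin terminal + freight + insurance = 66846.57 + 1766.37 + 423.95 + 174.80 + 4533.07 + 311.58 = 74056.34
Import duty = 469 × 2.55 = 1195.95
Buyer bears: inland to port 1766.37 + export clearance 423.95 + origin terminal 174.80 + freight 4533.07 + insurance 311.58 + destination terminal 278.41 + brokerage 428.58 + delivery 1493.47 + duty 1195.95 = 10606.18
Landed cost = invoice 66846.57 + 10606.18 = 77452.75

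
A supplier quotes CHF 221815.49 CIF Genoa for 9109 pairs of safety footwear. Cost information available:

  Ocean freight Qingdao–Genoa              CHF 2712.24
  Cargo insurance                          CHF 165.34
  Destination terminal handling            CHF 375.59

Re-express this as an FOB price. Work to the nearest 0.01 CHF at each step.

FOB price: CHF 218937.91

Not relevant to the conversion: destination terminal — on the buyer under both terms; not part of either seller's price.
From CIF to FOB, the seller no longer bears: freight, insurance.
FOB price = 221815.49 − 2712.24 − 165.34 = 218937.91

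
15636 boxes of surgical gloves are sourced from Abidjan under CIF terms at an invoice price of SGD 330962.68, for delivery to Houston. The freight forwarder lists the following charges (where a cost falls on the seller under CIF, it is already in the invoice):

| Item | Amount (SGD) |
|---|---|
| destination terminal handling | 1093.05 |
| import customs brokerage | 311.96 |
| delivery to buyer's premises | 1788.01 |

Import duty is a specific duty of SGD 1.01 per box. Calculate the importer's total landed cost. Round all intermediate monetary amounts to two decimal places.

Total landed cost: SGD 349948.06

CIF: the seller pays costs through ocean freight and marine insurance to the destination port.
The CIF price already equals the CIF value: 330962.68
Import duty = 15636 × 1.01 = 15792.36
Buyer bears: destination terminal 1093.05 + brokerage 311.96 + delivery 1788.01 + duty 15792.36 = 18985.38
Landed cost = invoice 330962.68 + 18985.38 = 349948.06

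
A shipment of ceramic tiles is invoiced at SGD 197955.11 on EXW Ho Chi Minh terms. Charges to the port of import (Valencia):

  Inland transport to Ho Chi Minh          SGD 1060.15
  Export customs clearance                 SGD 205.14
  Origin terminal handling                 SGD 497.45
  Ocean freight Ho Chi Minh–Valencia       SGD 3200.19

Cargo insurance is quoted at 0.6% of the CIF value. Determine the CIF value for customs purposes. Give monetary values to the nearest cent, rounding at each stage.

Let C be the CIF value. C = EXW price + pre-shipment costs + freight + 0.6% × C
C − 0.6% × C = 197955.11 + 1060.15 + 205.14 + 497.45 + 3200.19
0.994 × C = 202918.04
C = 202918.04 / 0.994 = 204142.90
Insurance premium = 0.6% × 204142.90 = 1224.86

CIF value: SGD 204142.90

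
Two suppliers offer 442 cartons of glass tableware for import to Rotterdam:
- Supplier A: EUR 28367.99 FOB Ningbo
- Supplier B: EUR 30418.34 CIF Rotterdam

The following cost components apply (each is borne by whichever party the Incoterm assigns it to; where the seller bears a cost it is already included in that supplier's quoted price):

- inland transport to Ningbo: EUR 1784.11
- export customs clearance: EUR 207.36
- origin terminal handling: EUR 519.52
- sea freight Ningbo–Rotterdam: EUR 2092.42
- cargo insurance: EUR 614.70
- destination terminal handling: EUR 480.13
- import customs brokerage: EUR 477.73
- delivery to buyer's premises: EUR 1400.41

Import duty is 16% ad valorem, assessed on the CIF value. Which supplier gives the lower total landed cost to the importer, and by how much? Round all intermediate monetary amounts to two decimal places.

Supplier A (FOB):
CIF value = FOB price + freight + insurance = 28367.99 + 2092.42 + 614.70 = 31075.11
Import duty = 31075.11 × 16% = 4972.02
Buyer bears (A): 2092.42 + 614.70 + 480.13 + 477.73 + 1400.41 = 5065.39
Landed cost (A) = invoice 28367.99 + 5065.39 + duty 4972.02 = 38405.40
Supplier B (CIF):
The CIF price already equals the CIF value: 30418.34
Import duty = 30418.34 × 16% = 4866.93
Buyer bears (B): 480.13 + 477.73 + 1400.41 = 2358.27
Landed cost (B) = invoice 30418.34 + 2358.27 + duty 4866.93 = 37643.54
Difference = |38405.40 − 37643.54| = 761.86

Supplier B is cheaper by EUR 761.86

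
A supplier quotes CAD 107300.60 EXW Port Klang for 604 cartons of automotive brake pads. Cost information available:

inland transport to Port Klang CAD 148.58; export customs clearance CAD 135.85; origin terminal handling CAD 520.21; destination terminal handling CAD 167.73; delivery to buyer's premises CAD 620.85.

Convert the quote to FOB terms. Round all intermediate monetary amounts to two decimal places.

Not relevant to the conversion: delivery, destination terminal — on the buyer under both terms; not part of either seller's price.
From EXW to FOB, the seller additionally bears: inland to port, export clearance, origin terminal.
FOB price = 107300.60 + 148.58 + 135.85 + 520.21 = 108105.24

FOB price: CAD 108105.24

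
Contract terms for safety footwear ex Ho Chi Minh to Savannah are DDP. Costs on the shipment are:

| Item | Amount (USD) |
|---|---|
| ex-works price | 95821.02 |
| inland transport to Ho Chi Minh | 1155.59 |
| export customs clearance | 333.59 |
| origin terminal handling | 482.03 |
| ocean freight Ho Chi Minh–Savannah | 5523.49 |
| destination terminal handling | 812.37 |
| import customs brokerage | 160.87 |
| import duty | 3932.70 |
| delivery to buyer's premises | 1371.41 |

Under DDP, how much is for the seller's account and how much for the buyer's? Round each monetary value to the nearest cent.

DDP: the seller bears all costs including import duty.
Seller's account: goods 95821.02 + inland to port 1155.59 + export clearance 333.59 + origin terminal 482.03 + freight 5523.49 + destination terminal 812.37 + brokerage 160.87 + duty 3932.70 + delivery 1371.41 = 109593.07
Buyer's account: 0.00

Seller: USD 109593.07; buyer: USD 0.00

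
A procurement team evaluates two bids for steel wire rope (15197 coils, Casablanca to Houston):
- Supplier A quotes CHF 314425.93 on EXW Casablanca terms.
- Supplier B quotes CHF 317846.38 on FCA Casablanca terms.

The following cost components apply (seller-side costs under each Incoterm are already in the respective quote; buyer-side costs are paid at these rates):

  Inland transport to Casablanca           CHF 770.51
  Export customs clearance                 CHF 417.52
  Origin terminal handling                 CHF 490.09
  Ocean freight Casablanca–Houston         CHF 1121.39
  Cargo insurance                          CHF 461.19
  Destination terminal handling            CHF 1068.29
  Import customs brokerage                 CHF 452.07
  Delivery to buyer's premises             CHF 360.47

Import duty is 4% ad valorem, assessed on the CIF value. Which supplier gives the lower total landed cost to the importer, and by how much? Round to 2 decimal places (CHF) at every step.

Supplier A is cheaper by CHF 2321.71

Supplier A (EXW):
CIF value = EXW price + inland to port + export clearance + origin terminal + freight + insurance = 314425.93 + 770.51 + 417.52 + 490.09 + 1121.39 + 461.19 = 317686.63
Import duty = 317686.63 × 4% = 12707.47
Buyer bears (A): 770.51 + 417.52 + 490.09 + 1121.39 + 461.19 + 1068.29 + 452.07 + 360.47 = 5141.53
Landed cost (A) = invoice 314425.93 + 5141.53 + duty 12707.47 = 332274.93
Supplier B (FCA):
CIF value = FCA price + origin terminal + freight + insurance = 317846.38 + 490.09 + 1121.39 + 461.19 = 319919.05
Import duty = 319919.05 × 4% = 12796.76
Buyer bears (B): 490.09 + 1121.39 + 461.19 + 1068.29 + 452.07 + 360.47 = 3953.50
Landed cost (B) = invoice 317846.38 + 3953.50 + duty 12796.76 = 334596.64
Difference = |332274.93 − 334596.64| = 2321.71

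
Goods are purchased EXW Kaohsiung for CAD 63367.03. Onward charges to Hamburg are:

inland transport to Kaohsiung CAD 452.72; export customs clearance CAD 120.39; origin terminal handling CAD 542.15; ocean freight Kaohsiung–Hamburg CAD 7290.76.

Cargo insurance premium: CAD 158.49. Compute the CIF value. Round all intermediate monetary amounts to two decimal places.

CIF = EXW price + pre-shipment costs + freight + insurance
CIF = 63367.03 + 452.72 + 120.39 + 542.15 + 7290.76 + 158.49 = 71931.54

CIF value: CAD 71931.54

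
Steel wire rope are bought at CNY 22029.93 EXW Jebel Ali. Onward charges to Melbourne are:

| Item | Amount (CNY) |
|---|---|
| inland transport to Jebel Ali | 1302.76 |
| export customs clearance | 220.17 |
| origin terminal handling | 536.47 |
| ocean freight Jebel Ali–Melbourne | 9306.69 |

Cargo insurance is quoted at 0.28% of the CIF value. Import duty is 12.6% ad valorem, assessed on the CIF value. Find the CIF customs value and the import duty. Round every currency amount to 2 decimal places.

CIF value: CNY 33489.79; import duty: CNY 4219.71

Let C be the CIF value. C = EXW price + pre-shipment costs + freight + 0.28% × C
C − 0.28% × C = 22029.93 + 1302.76 + 220.17 + 536.47 + 9306.69
0.9972 × C = 33396.02
C = 33396.02 / 0.9972 = 33489.79
Insurance premium = 0.28% × 33489.79 = 93.77
Import duty = 33489.79 × 12.6% = 4219.71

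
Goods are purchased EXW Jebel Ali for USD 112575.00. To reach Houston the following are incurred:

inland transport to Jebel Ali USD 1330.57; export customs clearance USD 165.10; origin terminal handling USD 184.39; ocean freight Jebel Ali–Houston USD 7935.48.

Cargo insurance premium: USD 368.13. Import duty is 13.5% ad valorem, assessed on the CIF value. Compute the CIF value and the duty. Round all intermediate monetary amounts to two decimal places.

CIF value: USD 122558.67; import duty: USD 16545.42

CIF = EXW price + pre-shipment costs + freight + insurance
CIF = 112575.00 + 1330.57 + 165.10 + 184.39 + 7935.48 + 368.13 = 122558.67
Import duty = 122558.67 × 13.5% = 16545.42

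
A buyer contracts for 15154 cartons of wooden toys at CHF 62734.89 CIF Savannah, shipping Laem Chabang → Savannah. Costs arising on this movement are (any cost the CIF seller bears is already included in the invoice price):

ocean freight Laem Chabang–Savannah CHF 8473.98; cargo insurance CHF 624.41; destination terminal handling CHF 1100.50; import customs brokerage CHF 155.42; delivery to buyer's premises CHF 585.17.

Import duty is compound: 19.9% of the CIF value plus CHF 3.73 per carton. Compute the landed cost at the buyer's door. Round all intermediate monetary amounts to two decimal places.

CIF: the seller pays costs through ocean freight and marine insurance to the destination port.
Already in the invoice (seller's account under CIF): freight, insurance — exclude.
The CIF price already equals the CIF value: 62734.89
Ad valorem component: 62734.89 × 19.9% = 12484.24
Specific component: 15154 × 3.73 = 56524.42
Import duty = 12484.24 + 56524.42 = 69008.66
Buyer bears: destination terminal 1100.50 + brokerage 155.42 + delivery 585.17 + duty 69008.66 = 70849.75
Landed cost = invoice 62734.89 + 70849.75 = 133584.64

Total landed cost: CHF 133584.64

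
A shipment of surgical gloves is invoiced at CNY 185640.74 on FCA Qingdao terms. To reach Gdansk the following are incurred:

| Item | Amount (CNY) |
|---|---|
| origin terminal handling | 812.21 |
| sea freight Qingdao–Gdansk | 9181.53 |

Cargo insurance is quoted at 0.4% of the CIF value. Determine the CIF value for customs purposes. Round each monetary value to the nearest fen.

Let C be the CIF value. C = FCA price + pre-shipment costs + freight + 0.4% × C
C − 0.4% × C = 185640.74 + 812.21 + 9181.53
0.996 × C = 195634.48
C = 195634.48 / 0.996 = 196420.16
Insurance premium = 0.4% × 196420.16 = 785.68

CIF value: CNY 196420.16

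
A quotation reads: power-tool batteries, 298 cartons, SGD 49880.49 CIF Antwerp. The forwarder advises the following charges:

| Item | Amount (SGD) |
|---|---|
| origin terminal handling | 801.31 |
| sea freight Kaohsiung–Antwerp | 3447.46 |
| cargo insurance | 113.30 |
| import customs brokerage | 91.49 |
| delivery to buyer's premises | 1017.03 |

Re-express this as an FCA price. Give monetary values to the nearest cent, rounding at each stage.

FCA price: SGD 45518.42

Not relevant to the conversion: brokerage, delivery — on the buyer under both terms; not part of either seller's price.
From CIF to FCA, the seller no longer bears: origin terminal, freight, insurance.
FCA price = 49880.49 − 801.31 − 3447.46 − 113.30 = 45518.42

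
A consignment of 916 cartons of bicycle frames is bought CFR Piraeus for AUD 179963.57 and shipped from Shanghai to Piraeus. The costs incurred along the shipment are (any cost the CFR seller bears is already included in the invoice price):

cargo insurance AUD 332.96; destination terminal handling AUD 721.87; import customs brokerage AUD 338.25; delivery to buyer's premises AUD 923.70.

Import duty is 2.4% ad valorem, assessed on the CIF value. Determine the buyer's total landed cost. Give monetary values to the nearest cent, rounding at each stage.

Total landed cost: AUD 186607.47

CFR: the seller pays costs through ocean freight to the destination port, but not insurance.
CIF value = CFR price + insurance = 179963.57 + 332.96 = 180296.53
Import duty = 180296.53 × 2.4% = 4327.12
Buyer bears: insurance 332.96 + destination terminal 721.87 + brokerage 338.25 + delivery 923.70 + duty 4327.12 = 6643.90
Landed cost = invoice 179963.57 + 6643.90 = 186607.47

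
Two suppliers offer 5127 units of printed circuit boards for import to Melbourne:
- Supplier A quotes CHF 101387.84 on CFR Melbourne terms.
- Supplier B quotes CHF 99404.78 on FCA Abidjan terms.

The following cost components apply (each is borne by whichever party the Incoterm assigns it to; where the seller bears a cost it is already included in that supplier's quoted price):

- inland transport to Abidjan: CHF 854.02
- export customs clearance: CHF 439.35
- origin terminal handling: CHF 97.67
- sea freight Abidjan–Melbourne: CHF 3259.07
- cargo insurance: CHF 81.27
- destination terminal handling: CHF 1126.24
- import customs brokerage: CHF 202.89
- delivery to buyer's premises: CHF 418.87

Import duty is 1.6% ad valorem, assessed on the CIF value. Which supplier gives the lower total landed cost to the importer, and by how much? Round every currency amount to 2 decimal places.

Supplier A is cheaper by CHF 1395.65

Supplier A (CFR):
CIF value = CFR price + insurance = 101387.84 + 81.27 = 101469.11
Import duty = 101469.11 × 1.6% = 1623.51
Buyer bears (A): 81.27 + 1126.24 + 202.89 + 418.87 = 1829.27
Landed cost (A) = invoice 101387.84 + 1829.27 + duty 1623.51 = 104840.62
Supplier B (FCA):
CIF value = FCA price + origin terminal + freight + insurance = 99404.78 + 97.67 + 3259.07 + 81.27 = 102842.79
Import duty = 102842.79 × 1.6% = 1645.48
Buyer bears (B): 97.67 + 3259.07 + 81.27 + 1126.24 + 202.89 + 418.87 = 5186.01
Landed cost (B) = invoice 99404.78 + 5186.01 + duty 1645.48 = 106236.27
Difference = |104840.62 − 106236.27| = 1395.65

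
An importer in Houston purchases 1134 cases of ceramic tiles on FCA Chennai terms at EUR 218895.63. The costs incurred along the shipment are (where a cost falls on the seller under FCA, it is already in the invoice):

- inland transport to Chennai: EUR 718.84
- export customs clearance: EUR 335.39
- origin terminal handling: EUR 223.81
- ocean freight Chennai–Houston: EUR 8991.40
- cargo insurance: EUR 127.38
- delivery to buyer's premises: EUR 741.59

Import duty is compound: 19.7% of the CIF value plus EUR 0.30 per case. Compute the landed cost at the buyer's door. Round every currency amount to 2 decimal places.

FCA: the seller delivers export-cleared goods to the carrier; the buyer bears costs from that point.
Already in the invoice (seller's account under FCA): inland to port, export clearance — exclude.
CIF value = FCA price + origin terminal + freight + insurance = 218895.63 + 223.81 + 8991.40 + 127.38 = 228238.22
Ad valorem component: 228238.22 × 19.7% = 44962.93
Specific component: 1134 × 0.30 = 340.20
Import duty = 44962.93 + 340.20 = 45303.13
Buyer bears: origin terminal 223.81 + freight 8991.40 + insurance 127.38 + delivery 741.59 + duty 45303.13 = 55387.31
Landed cost = invoice 218895.63 + 55387.31 = 274282.94

Total landed cost: EUR 274282.94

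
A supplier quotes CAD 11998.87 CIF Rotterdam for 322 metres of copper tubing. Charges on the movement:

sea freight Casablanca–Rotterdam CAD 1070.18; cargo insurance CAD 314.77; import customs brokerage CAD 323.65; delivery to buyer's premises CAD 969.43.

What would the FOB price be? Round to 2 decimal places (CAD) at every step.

FOB price: CAD 10613.92

Not relevant to the conversion: delivery, brokerage — on the buyer under both terms; not part of either seller's price.
From CIF to FOB, the seller no longer bears: freight, insurance.
FOB price = 11998.87 − 1070.18 − 314.77 = 10613.92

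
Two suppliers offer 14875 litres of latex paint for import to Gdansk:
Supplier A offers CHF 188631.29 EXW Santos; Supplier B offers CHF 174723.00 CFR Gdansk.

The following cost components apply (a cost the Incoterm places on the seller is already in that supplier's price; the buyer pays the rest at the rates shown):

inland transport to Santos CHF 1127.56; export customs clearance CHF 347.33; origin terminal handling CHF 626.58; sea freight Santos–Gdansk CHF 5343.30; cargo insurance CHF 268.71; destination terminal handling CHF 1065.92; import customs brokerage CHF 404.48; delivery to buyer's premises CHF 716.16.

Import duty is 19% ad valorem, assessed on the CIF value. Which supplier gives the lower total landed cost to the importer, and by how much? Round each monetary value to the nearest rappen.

Supplier B is cheaper by CHF 25410.15

Supplier A (EXW):
CIF value = EXW price + inland to port + export clearance + origin terminal + freight + insurance = 188631.29 + 1127.56 + 347.33 + 626.58 + 5343.30 + 268.71 = 196344.77
Import duty = 196344.77 × 19% = 37305.51
Buyer bears (A): 1127.56 + 347.33 + 626.58 + 5343.30 + 268.71 + 1065.92 + 404.48 + 716.16 = 9900.04
Landed cost (A) = invoice 188631.29 + 9900.04 + duty 37305.51 = 235836.84
Supplier B (CFR):
CIF value = CFR price + insurance = 174723.00 + 268.71 = 174991.71
Import duty = 174991.71 × 19% = 33248.42
Buyer bears (B): 268.71 + 1065.92 + 404.48 + 716.16 = 2455.27
Landed cost (B) = invoice 174723.00 + 2455.27 + duty 33248.42 = 210426.69
Difference = |235836.84 − 210426.69| = 25410.15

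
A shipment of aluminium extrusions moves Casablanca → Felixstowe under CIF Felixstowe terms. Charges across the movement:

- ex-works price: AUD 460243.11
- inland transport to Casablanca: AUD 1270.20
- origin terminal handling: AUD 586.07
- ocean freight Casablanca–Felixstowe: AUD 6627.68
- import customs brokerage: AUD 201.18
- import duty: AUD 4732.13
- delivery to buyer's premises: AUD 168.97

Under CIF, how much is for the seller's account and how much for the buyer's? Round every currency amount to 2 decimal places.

Seller: AUD 468727.06; buyer: AUD 5102.28

CIF: the seller pays costs through ocean freight and marine insurance to the destination port.
Seller's account: goods 460243.11 + inland to port 1270.20 + origin terminal 586.07 + freight 6627.68 = 468727.06
Buyer's account: brokerage 201.18 + duty 4732.13 + delivery 168.97 = 5102.28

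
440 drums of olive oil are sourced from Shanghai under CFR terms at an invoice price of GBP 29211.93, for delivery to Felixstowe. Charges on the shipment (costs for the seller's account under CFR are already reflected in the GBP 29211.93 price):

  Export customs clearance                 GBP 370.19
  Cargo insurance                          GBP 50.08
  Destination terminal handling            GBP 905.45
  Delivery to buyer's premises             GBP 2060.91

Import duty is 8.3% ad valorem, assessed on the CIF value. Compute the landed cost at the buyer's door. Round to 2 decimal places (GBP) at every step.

Total landed cost: GBP 34657.12

CFR: the seller pays costs through ocean freight to the destination port, but not insurance.
Already in the invoice (seller's account under CFR): export clearance — exclude.
CIF value = CFR price + insurance = 29211.93 + 50.08 = 29262.01
Import duty = 29262.01 × 8.3% = 2428.75
Buyer bears: insurance 50.08 + destination terminal 905.45 + delivery 2060.91 + duty 2428.75 = 5445.19
Landed cost = invoice 29211.93 + 5445.19 = 34657.12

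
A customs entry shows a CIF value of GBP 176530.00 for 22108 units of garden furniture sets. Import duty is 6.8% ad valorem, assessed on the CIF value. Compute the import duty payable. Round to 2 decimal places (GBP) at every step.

Import duty = 176530.00 × 6.8% = 12004.04

Import duty: GBP 12004.04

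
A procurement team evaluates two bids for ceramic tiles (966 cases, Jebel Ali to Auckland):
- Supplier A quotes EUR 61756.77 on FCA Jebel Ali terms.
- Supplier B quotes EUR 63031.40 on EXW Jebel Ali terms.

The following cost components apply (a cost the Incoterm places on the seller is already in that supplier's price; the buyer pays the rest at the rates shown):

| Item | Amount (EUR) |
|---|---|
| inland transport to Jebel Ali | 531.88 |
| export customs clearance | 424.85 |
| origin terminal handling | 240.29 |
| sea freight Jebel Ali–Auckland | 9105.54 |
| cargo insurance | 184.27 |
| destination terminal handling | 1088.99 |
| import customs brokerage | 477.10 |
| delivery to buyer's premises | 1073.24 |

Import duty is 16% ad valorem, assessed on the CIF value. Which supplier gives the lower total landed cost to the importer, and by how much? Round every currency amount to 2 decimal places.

Supplier A (FCA):
CIF value = FCA price + origin terminal + freight + insurance = 61756.77 + 240.29 + 9105.54 + 184.27 = 71286.87
Import duty = 71286.87 × 16% = 11405.90
Buyer bears (A): 240.29 + 9105.54 + 184.27 + 1088.99 + 477.10 + 1073.24 = 12169.43
Landed cost (A) = invoice 61756.77 + 12169.43 + duty 11405.90 = 85332.10
Supplier B (EXW):
CIF value = EXW price + inland to port + export clearance + origin terminal + freight + insurance = 63031.40 + 531.88 + 424.85 + 240.29 + 9105.54 + 184.27 = 73518.23
Import duty = 73518.23 × 16% = 11762.92
Buyer bears (B): 531.88 + 424.85 + 240.29 + 9105.54 + 184.27 + 1088.99 + 477.10 + 1073.24 = 13126.16
Landed cost (B) = invoice 63031.40 + 13126.16 + duty 11762.92 = 87920.48
Difference = |85332.10 − 87920.48| = 2588.38

Supplier A is cheaper by EUR 2588.38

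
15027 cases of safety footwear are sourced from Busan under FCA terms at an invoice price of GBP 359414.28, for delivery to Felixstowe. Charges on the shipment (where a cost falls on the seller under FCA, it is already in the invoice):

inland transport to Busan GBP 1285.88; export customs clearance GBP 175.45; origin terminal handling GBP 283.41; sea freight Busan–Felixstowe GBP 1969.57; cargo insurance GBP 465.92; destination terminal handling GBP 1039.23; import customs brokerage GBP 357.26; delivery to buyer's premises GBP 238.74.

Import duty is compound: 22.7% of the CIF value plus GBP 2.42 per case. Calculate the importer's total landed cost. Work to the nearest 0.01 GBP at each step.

FCA: the seller delivers export-cleared goods to the carrier; the buyer bears costs from that point.
Already in the invoice (seller's account under FCA): inland to port, export clearance — exclude.
CIF value = FCA price + origin terminal + freight + insurance = 359414.28 + 283.41 + 1969.57 + 465.92 = 362133.18
Ad valorem component: 362133.18 × 22.7% = 82204.23
Specific component: 15027 × 2.42 = 36365.34
Import duty = 82204.23 + 36365.34 = 118569.57
Buyer bears: origin terminal 283.41 + freight 1969.57 + insurance 465.92 + destination terminal 1039.23 + brokerage 357.26 + delivery 238.74 + duty 118569.57 = 122923.70
Landed cost = invoice 359414.28 + 122923.70 = 482337.98

Total landed cost: GBP 482337.98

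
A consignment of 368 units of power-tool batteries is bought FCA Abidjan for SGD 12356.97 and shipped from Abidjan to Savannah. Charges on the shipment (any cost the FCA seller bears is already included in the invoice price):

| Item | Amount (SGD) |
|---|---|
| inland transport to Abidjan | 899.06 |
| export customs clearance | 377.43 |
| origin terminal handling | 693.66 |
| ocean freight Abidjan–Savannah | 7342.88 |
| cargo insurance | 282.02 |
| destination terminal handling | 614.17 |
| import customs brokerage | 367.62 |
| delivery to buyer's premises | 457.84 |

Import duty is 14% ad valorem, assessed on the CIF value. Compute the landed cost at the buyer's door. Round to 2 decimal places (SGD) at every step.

Total landed cost: SGD 25009.73

FCA: the seller delivers export-cleared goods to the carrier; the buyer bears costs from that point.
Already in the invoice (seller's account under FCA): inland to port, export clearance — exclude.
CIF value = FCA price + origin terminal + freight + insurance = 12356.97 + 693.66 + 7342.88 + 282.02 = 20675.53
Import duty = 20675.53 × 14% = 2894.57
Buyer bears: origin terminal 693.66 + freight 7342.88 + insurance 282.02 + destination terminal 614.17 + brokerage 367.62 + delivery 457.84 + duty 2894.57 = 12652.76
Landed cost = invoice 12356.97 + 12652.76 = 25009.73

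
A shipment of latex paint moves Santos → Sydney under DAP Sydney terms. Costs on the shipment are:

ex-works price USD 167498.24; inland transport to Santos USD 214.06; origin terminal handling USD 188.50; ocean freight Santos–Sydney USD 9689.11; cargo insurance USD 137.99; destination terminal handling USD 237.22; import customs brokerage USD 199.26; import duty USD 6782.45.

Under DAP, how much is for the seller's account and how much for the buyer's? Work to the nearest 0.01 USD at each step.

DAP: the seller bears all costs to the named destination except import duty and clearance.
Seller's account: goods 167498.24 + inland to port 214.06 + origin terminal 188.50 + freight 9689.11 + insurance 137.99 + destination terminal 237.22 = 177965.12
Buyer's account: brokerage 199.26 + duty 6782.45 = 6981.71

Seller: USD 177965.12; buyer: USD 6981.71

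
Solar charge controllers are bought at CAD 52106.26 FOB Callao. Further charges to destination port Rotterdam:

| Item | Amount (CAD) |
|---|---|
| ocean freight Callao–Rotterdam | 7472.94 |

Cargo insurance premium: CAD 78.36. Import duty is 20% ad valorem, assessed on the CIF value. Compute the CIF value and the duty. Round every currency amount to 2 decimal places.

CIF = FOB price + freight + insurance
CIF = 52106.26 + 7472.94 + 78.36 = 59657.56
Import duty = 59657.56 × 20% = 11931.51

CIF value: CAD 59657.56; import duty: CAD 11931.51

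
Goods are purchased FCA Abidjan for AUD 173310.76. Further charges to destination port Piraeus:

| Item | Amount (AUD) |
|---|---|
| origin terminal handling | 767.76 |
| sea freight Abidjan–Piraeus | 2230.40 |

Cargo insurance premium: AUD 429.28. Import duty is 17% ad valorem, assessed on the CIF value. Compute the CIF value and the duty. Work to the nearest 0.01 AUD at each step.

CIF = FCA price + pre-shipment costs + freight + insurance
CIF = 173310.76 + 767.76 + 2230.40 + 429.28 = 176738.20
Import duty = 176738.20 × 17% = 30045.49

CIF value: AUD 176738.20; import duty: AUD 30045.49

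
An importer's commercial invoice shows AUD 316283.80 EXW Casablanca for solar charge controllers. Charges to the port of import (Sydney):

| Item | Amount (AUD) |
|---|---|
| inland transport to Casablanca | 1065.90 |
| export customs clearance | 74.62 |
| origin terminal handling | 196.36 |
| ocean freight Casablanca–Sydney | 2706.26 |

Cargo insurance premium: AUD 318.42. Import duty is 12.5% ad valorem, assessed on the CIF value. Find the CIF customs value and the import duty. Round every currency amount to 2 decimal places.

CIF = EXW price + pre-shipment costs + freight + insurance
CIF = 316283.80 + 1065.90 + 74.62 + 196.36 + 2706.26 + 318.42 = 320645.36
Import duty = 320645.36 × 12.5% = 40080.67

CIF value: AUD 320645.36; import duty: AUD 40080.67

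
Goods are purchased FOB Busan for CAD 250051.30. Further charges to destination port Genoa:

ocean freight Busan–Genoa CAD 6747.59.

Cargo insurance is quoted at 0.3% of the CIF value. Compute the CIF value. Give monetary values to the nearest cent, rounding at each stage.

Let C be the CIF value. C = FOB price + freight + 0.3% × C
C − 0.3% × C = 250051.30 + 6747.59
0.997 × C = 256798.89
C = 256798.89 / 0.997 = 257571.60
Insurance premium = 0.3% × 257571.60 = 772.71

CIF value: CAD 257571.60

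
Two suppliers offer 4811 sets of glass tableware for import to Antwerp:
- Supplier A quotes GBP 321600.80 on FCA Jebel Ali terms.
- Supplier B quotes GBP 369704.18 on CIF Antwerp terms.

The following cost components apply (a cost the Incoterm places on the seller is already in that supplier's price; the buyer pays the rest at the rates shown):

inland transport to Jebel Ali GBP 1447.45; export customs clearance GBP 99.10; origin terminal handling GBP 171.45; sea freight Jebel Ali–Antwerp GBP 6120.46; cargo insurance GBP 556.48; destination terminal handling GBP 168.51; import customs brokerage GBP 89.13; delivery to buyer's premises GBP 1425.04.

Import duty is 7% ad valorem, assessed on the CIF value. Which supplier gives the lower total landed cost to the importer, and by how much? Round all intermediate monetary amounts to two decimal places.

Supplier A is cheaper by GBP 44142.84

Supplier A (FCA):
CIF value = FCA price + origin terminal + freight + insurance = 321600.80 + 171.45 + 6120.46 + 556.48 = 328449.19
Import duty = 328449.19 × 7% = 22991.44
Buyer bears (A): 171.45 + 6120.46 + 556.48 + 168.51 + 89.13 + 1425.04 = 8531.07
Landed cost (A) = invoice 321600.80 + 8531.07 + duty 22991.44 = 353123.31
Supplier B (CIF):
The CIF price already equals the CIF value: 369704.18
Import duty = 369704.18 × 7% = 25879.29
Buyer bears (B): 168.51 + 89.13 + 1425.04 = 1682.68
Landed cost (B) = invoice 369704.18 + 1682.68 + duty 25879.29 = 397266.15
Difference = |353123.31 − 397266.15| = 44142.84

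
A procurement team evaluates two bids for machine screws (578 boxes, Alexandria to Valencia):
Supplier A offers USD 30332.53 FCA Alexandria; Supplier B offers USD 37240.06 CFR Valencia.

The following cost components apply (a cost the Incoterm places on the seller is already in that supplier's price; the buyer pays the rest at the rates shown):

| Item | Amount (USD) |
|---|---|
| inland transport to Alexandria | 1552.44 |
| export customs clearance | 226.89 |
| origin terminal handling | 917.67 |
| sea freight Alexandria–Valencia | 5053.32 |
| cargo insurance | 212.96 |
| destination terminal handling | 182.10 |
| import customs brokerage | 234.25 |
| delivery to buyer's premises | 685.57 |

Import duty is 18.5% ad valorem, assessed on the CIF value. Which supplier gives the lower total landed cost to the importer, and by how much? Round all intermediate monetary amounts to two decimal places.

Supplier A (FCA):
CIF value = FCA price + origin terminal + freight + insurance = 30332.53 + 917.67 + 5053.32 + 212.96 = 36516.48
Import duty = 36516.48 × 18.5% = 6755.55
Buyer bears (A): 917.67 + 5053.32 + 212.96 + 182.10 + 234.25 + 685.57 = 7285.87
Landed cost (A) = invoice 30332.53 + 7285.87 + duty 6755.55 = 44373.95
Supplier B (CFR):
CIF value = CFR price + insurance = 37240.06 + 212.96 = 37453.02
Import duty = 37453.02 × 18.5% = 6928.81
Buyer bears (B): 212.96 + 182.10 + 234.25 + 685.57 = 1314.88
Landed cost (B) = invoice 37240.06 + 1314.88 + duty 6928.81 = 45483.75
Difference = |44373.95 − 45483.75| = 1109.80

Supplier A is cheaper by USD 1109.80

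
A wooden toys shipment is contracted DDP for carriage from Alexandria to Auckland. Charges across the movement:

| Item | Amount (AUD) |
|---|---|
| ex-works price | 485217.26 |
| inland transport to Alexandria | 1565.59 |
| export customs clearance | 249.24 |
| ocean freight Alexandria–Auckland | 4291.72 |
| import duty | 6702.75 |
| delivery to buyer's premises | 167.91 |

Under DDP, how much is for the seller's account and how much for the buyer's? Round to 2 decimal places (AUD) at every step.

Seller: AUD 498194.47; buyer: AUD 0.00

DDP: the seller bears all costs including import duty.
Seller's account: goods 485217.26 + inland to port 1565.59 + export clearance 249.24 + freight 4291.72 + duty 6702.75 + delivery 167.91 = 498194.47
Buyer's account: 0.00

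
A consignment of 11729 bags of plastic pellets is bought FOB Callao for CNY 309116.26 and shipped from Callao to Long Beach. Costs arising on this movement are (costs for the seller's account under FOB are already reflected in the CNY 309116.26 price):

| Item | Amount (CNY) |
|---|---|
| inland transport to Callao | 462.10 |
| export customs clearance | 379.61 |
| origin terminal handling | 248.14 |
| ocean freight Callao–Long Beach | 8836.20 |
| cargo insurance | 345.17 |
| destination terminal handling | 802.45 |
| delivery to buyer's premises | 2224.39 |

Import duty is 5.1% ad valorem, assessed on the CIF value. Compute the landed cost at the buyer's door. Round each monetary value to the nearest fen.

FOB: the seller bears costs until goods are on board at the origin port; the buyer bears freight, insurance and all costs thereafter.
Already in the invoice (seller's account under FOB): inland to port, export clearance, origin terminal — exclude.
CIF value = FOB price + freight + insurance = 309116.26 + 8836.20 + 345.17 = 318297.63
Import duty = 318297.63 × 5.1% = 16233.18
Buyer bears: freight 8836.20 + insurance 345.17 + destination terminal 802.45 + delivery 2224.39 + duty 16233.18 = 28441.39
Landed cost = invoice 309116.26 + 28441.39 = 337557.65

Total landed cost: CNY 337557.65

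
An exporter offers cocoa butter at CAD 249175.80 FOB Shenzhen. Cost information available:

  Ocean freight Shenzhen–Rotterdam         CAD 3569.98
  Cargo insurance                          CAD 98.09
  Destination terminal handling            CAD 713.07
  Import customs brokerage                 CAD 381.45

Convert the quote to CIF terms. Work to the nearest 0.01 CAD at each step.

Not relevant to the conversion: brokerage, destination terminal — on the buyer under both terms; not part of either seller's price.
From FOB to CIF, the seller additionally bears: freight, insurance.
CIF price = 249175.80 + 3569.98 + 98.09 = 252843.87

CIF price: CAD 252843.87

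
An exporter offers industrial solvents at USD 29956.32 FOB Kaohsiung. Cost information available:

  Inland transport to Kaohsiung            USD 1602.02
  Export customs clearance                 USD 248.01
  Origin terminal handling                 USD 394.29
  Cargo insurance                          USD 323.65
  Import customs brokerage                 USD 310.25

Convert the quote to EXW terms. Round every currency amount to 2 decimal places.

Not relevant to the conversion: insurance, brokerage — on the buyer under both terms; not part of either seller's price.
From FOB to EXW, the seller no longer bears: inland to port, export clearance, origin terminal.
EXW price = 29956.32 − 1602.02 − 248.01 − 394.29 = 27712.00

EXW price: USD 27712.00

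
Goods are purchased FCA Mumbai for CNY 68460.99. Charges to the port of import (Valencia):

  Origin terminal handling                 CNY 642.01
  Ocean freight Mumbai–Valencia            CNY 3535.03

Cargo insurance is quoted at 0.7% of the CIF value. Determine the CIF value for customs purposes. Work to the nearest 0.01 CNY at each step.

CIF value: CNY 73150.08

Let C be the CIF value. C = FCA price + pre-shipment costs + freight + 0.7% × C
C − 0.7% × C = 68460.99 + 642.01 + 3535.03
0.993 × C = 72638.03
C = 72638.03 / 0.993 = 73150.08
Insurance premium = 0.7% × 73150.08 = 512.05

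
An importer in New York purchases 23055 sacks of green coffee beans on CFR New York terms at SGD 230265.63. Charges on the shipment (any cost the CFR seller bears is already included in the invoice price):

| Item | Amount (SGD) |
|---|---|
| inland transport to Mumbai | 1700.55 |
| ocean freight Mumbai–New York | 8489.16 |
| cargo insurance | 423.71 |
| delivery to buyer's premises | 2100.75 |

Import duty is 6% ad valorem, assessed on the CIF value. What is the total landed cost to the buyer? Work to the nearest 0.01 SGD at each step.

CFR: the seller pays costs through ocean freight to the destination port, but not insurance.
Already in the invoice (seller's account under CFR): inland to port, freight — exclude.
CIF value = CFR price + insurance = 230265.63 + 423.71 = 230689.34
Import duty = 230689.34 × 6% = 13841.36
Buyer bears: insurance 423.71 + delivery 2100.75 + duty 13841.36 = 16365.82
Landed cost = invoice 230265.63 + 16365.82 = 246631.45

Total landed cost: SGD 246631.45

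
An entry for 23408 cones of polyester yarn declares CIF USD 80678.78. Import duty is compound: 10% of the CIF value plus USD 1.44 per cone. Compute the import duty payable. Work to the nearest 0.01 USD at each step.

Import duty: USD 41775.40

Ad valorem component: 80678.78 × 10% = 8067.88
Specific component: 23408 × 1.44 = 33707.52
Import duty = 8067.88 + 33707.52 = 41775.40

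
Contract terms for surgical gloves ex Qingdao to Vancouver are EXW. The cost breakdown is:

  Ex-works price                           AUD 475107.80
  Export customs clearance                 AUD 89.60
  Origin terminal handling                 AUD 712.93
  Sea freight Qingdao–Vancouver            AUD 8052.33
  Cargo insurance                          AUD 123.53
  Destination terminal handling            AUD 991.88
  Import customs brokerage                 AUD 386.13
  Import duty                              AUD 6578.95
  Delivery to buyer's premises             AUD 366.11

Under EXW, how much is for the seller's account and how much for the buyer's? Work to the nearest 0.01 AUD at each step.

Seller: AUD 475107.80; buyer: AUD 17301.46

EXW: the seller makes goods available at their premises; the buyer bears all onward costs.
Seller's account: goods 475107.80 = 475107.80
Buyer's account: export clearance 89.60 + origin terminal 712.93 + freight 8052.33 + insurance 123.53 + destination terminal 991.88 + brokerage 386.13 + duty 6578.95 + delivery 366.11 = 17301.46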